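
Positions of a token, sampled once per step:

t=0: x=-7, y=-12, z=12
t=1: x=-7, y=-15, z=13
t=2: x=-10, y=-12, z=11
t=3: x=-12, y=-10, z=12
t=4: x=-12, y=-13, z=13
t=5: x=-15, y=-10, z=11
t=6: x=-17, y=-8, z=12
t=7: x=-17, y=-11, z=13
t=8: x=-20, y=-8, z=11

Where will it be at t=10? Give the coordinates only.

The moves between consecutive positions are (+0, -3, +1), (-3, +3, -2), (-2, +2, +1), (+0, -3, +1), (-3, +3, -2), (-2, +2, +1), (+0, -3, +1), (-3, +3, -2); they repeat the 3-cycle [(+0, -3, +1), (-3, +3, -2), (-2, +2, +1)].
step 9: apply (-2, +2, +1) → x=-22, y=-6, z=12
step 10: apply (+0, -3, +1) → x=-22, y=-9, z=13

x=-22, y=-9, z=13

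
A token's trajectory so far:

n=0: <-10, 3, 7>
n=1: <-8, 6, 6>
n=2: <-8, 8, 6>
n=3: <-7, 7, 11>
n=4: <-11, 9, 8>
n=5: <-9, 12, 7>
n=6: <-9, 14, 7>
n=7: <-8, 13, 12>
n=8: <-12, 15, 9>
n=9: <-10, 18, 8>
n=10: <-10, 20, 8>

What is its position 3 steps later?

The moves between consecutive positions are <+2, +3, -1>, <+0, +2, +0>, <+1, -1, +5>, <-4, +2, -3>, <+2, +3, -1>, <+0, +2, +0>, <+1, -1, +5>, <-4, +2, -3>, <+2, +3, -1>, <+0, +2, +0>; they repeat the 4-cycle [<+2, +3, -1>, <+0, +2, +0>, <+1, -1, +5>, <-4, +2, -3>].
step 11: apply <+1, -1, +5> → <-9, 19, 13>
step 12: apply <-4, +2, -3> → <-13, 21, 10>
step 13: apply <+2, +3, -1> → <-11, 24, 9>

<-11, 24, 9>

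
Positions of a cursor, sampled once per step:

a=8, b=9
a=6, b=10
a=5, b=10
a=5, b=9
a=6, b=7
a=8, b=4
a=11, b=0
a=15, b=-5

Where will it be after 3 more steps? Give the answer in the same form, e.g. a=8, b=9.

First differences are (-2, +1), (-1, +0), (+0, -1), (+1, -2), (+2, -3), (+3, -4), (+4, -5); their common second difference is (+1, -1) (constant acceleration).
step 8: a=15, b=-5 + (+5, -6) → a=20, b=-11
step 9: a=20, b=-11 + (+6, -7) → a=26, b=-18
step 10: a=26, b=-18 + (+7, -8) → a=33, b=-26

a=33, b=-26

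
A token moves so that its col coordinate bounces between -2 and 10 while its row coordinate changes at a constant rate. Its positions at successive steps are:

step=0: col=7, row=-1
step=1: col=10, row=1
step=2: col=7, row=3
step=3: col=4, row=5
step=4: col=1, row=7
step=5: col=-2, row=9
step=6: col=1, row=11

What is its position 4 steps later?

The col coordinate reflects between -2 and 10, moving 3 per step.
  step 7: 1 → 4
  step 8: 4 → 7
  step 9: 7 → 10
  step 10: 10 → 7
The row coordinate changes by +2 each step: at step 10 it is 19.

col=7, row=19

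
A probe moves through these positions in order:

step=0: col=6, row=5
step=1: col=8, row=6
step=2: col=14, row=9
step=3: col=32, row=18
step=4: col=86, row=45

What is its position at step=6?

col=734, row=369

Consecutive displacements (+2, +1), (+6, +3), (+18, +9), (+54, +27) scale by a factor of 3 each step.
step 5: col=86, row=45 + (+162, +81) → col=248, row=126
step 6: col=248, row=126 + (+486, +243) → col=734, row=369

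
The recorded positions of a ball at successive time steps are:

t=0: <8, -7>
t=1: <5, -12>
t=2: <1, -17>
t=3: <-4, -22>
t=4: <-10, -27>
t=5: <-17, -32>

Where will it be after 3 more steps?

Taking differences between consecutive positions: <-3, -5>, <-4, -5>, <-5, -5>, <-6, -5>, <-7, -5>. These grow by <-1, +0> each step.
step 6: <-17, -32> + <-8, -5> → <-25, -37>
step 7: <-25, -37> + <-9, -5> → <-34, -42>
step 8: <-34, -42> + <-10, -5> → <-44, -47>

<-44, -47>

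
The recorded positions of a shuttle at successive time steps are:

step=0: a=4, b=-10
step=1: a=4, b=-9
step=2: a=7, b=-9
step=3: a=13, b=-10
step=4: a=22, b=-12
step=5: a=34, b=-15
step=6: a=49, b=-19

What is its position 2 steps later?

First differences are (+0, +1), (+3, +0), (+6, -1), (+9, -2), (+12, -3), (+15, -4); their common second difference is (+3, -1) (constant acceleration).
step 7: a=49, b=-19 + (+18, -5) → a=67, b=-24
step 8: a=67, b=-24 + (+21, -6) → a=88, b=-30

a=88, b=-30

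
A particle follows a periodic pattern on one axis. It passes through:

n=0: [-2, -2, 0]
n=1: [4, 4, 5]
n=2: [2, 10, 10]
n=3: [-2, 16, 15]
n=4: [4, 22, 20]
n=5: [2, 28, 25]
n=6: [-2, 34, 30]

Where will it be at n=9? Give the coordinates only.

[-2, 52, 45]

The first coordinate repeats the cycle [-2, 4, 2] with period 3; step 9 mod 3 = 0, giving -2.
The second coordinate changes by +6 each step, so at step 9 it is -2 + 9·(6) = 52.
The third coordinate changes by +5 each step, so at step 9 it is 0 + 9·(5) = 45.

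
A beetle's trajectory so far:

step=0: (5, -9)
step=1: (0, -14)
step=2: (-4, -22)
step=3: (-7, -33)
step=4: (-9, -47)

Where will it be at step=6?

(-10, -84)

First differences are (-5, -5), (-4, -8), (-3, -11), (-2, -14); their common second difference is (+1, -3) (constant acceleration).
step 5: (-9, -47) + (-1, -17) → (-10, -64)
step 6: (-10, -64) + (+0, -20) → (-10, -84)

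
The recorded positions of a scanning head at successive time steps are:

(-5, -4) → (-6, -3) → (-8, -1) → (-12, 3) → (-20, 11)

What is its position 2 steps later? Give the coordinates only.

(-68, 59)

Consecutive displacements (-1, +1), (-2, +2), (-4, +4), (-8, +8) scale by a factor of 2 each step.
step 5: (-20, 11) + (-16, +16) → (-36, 27)
step 6: (-36, 27) + (-32, +32) → (-68, 59)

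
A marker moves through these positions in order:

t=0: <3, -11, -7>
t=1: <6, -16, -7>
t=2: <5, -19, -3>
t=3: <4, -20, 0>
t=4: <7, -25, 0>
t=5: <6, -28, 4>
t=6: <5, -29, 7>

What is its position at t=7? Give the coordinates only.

<8, -34, 7>

The moves between consecutive positions are <+3, -5, +0>, <-1, -3, +4>, <-1, -1, +3>, <+3, -5, +0>, <-1, -3, +4>, <-1, -1, +3>; they repeat the 3-cycle [<+3, -5, +0>, <-1, -3, +4>, <-1, -1, +3>].
step 7: apply <+3, -5, +0> → <8, -34, 7>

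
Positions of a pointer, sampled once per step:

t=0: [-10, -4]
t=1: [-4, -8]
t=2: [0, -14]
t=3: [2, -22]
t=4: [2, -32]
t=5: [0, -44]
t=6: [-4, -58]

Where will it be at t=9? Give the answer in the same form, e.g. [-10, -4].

Successive displacements: [+6, -4], [+4, -6], [+2, -8], [+0, -10], [-2, -12], [-4, -14] — each changes by [-2, -2].
step 7: [-4, -58] + [-6, -16] → [-10, -74]
step 8: [-10, -74] + [-8, -18] → [-18, -92]
step 9: [-18, -92] + [-10, -20] → [-28, -112]

[-28, -112]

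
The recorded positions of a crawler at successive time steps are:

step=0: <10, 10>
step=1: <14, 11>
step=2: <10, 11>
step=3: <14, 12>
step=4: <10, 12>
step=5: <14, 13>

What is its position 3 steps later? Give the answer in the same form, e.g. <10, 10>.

<10, 14>

The moves between consecutive positions are <+4, +1>, <-4, +0>, <+4, +1>, <-4, +0>, <+4, +1>; they repeat the 2-cycle [<+4, +1>, <-4, +0>].
step 6: apply <-4, +0> → <10, 13>
step 7: apply <+4, +1> → <14, 14>
step 8: apply <-4, +0> → <10, 14>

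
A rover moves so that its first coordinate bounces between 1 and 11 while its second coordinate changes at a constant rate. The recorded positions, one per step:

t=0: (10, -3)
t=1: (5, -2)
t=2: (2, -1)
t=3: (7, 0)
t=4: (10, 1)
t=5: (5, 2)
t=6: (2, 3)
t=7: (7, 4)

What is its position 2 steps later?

The first coordinate reflects between 1 and 11, moving 5 per step.
  step 8: 7 → 10
  step 9: 10 → 5
The second coordinate changes by +1 each step: at step 9 it is 6.

(5, 6)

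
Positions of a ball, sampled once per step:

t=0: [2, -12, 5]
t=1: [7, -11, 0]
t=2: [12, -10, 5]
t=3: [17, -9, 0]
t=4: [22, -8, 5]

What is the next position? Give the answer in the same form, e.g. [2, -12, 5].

[27, -7, 0]

The first coordinate changes by +5 each step, so at step 5 it is 2 + 5·(5) = 27.
The second coordinate changes by +1 each step, so at step 5 it is -12 + 5·(1) = -7.
The third coordinate repeats the cycle [5, 0] with period 2; step 5 mod 2 = 1, giving 0.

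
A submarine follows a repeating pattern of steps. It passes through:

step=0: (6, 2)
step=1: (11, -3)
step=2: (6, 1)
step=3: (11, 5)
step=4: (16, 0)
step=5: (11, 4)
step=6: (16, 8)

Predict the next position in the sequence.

(21, 3)

Differencing gives (+5, -5), (-5, +4), (+5, +4), (+5, -5), (-5, +4), (+5, +4). This is the pattern (+5, -5), (-5, +4), (+5, +4) repeated.
step 7: apply (+5, -5) → (21, 3)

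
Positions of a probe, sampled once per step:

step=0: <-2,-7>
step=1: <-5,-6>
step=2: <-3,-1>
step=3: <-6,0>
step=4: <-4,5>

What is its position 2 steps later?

Step-to-step displacements: <-3,+1>, <+2,+5>, <-3,+1>, <+2,+5> — a repeating cycle of length 2.
step 5: apply <-3,+1> → <-7,6>
step 6: apply <+2,+5> → <-5,11>

<-5,11>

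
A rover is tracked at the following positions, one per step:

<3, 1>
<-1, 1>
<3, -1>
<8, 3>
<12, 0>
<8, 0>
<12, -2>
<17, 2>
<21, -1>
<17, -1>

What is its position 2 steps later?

<26, 1>

The moves between consecutive positions are <-4, +0>, <+4, -2>, <+5, +4>, <+4, -3>, <-4, +0>, <+4, -2>, <+5, +4>, <+4, -3>, <-4, +0>; they repeat the 4-cycle [<-4, +0>, <+4, -2>, <+5, +4>, <+4, -3>].
step 10: apply <+4, -2> → <21, -3>
step 11: apply <+5, +4> → <26, 1>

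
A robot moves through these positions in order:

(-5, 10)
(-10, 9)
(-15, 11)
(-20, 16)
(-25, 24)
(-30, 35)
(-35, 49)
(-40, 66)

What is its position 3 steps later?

Successive displacements: (-5, -1), (-5, +2), (-5, +5), (-5, +8), (-5, +11), (-5, +14), (-5, +17) — each changes by (+0, +3).
step 8: (-40, 66) + (-5, +20) → (-45, 86)
step 9: (-45, 86) + (-5, +23) → (-50, 109)
step 10: (-50, 109) + (-5, +26) → (-55, 135)

(-55, 135)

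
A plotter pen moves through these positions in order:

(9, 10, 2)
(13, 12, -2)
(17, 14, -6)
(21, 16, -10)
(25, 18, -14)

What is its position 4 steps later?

(41, 26, -30)

The position changes by (+4, +2, -4) every step.
step 5: (25, 18, -14) + (+4, +2, -4) → (29, 20, -18)
step 6: (29, 20, -18) + (+4, +2, -4) → (33, 22, -22)
step 7: (33, 22, -22) + (+4, +2, -4) → (37, 24, -26)
step 8: (37, 24, -26) + (+4, +2, -4) → (41, 26, -30)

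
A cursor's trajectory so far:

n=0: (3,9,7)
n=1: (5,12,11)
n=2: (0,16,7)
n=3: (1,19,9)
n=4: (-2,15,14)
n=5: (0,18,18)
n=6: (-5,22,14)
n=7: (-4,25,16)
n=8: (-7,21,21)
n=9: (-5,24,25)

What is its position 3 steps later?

(-12,27,28)

Differencing gives (+2,+3,+4), (-5,+4,-4), (+1,+3,+2), (-3,-4,+5), (+2,+3,+4), (-5,+4,-4), (+1,+3,+2), (-3,-4,+5), (+2,+3,+4). This is the pattern (+2,+3,+4), (-5,+4,-4), (+1,+3,+2), (-3,-4,+5) repeated.
step 10: apply (-5,+4,-4) → (-10,28,21)
step 11: apply (+1,+3,+2) → (-9,31,23)
step 12: apply (-3,-4,+5) → (-12,27,28)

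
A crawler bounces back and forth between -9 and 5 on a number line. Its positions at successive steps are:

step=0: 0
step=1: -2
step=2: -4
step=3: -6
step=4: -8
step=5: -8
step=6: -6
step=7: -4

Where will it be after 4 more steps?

The value reflects between -9 and 5, moving 2 per step.
  step 8: -4 → -2
  step 9: -2 → 0
  step 10: 0 → 2
  step 11: 2 → 4

4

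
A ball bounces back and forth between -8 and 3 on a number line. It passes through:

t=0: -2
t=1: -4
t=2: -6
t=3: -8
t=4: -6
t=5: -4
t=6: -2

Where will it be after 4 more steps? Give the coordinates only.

The value reflects between -8 and 3, moving 2 per step.
  step 7: -2 → 0
  step 8: 0 → 2
  step 9: 2 → 2
  step 10: 2 → 0

0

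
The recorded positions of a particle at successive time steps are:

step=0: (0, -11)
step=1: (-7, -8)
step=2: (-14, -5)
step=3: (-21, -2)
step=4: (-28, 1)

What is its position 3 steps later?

Constant displacement of (-7, +3) per step.
step 5: (-28, 1) + (-7, +3) → (-35, 4)
step 6: (-35, 4) + (-7, +3) → (-42, 7)
step 7: (-42, 7) + (-7, +3) → (-49, 10)

(-49, 10)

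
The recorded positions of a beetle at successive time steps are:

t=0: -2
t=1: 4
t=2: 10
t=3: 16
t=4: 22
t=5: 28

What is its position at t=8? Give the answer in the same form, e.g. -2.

Constant displacement of +6 per step.
step 6: 28 + 6 → 34
step 7: 34 + 6 → 40
step 8: 40 + 6 → 46

46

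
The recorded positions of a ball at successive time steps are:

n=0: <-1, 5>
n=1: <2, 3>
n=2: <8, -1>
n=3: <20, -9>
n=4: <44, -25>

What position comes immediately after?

<92, -57>

Consecutive displacements <+3, -2>, <+6, -4>, <+12, -8>, <+24, -16> scale by a factor of 2 each step.
step 5: <44, -25> + <+48, -32> → <92, -57>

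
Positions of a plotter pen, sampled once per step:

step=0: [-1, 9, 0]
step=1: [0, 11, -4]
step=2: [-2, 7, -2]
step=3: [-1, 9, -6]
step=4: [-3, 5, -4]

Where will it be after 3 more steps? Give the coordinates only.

[-3, 5, -10]

Step-to-step displacements: [+1, +2, -4], [-2, -4, +2], [+1, +2, -4], [-2, -4, +2] — a repeating cycle of length 2.
step 5: apply [+1, +2, -4] → [-2, 7, -8]
step 6: apply [-2, -4, +2] → [-4, 3, -6]
step 7: apply [+1, +2, -4] → [-3, 5, -10]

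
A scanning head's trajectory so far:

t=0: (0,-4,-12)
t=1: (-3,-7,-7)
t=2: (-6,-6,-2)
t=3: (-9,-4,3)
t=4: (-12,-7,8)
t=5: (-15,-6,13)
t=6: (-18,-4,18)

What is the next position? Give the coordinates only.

(-21,-7,23)

The first coordinate changes by -3 each step, so at step 7 it is 0 + 7·(-3) = -21.
The second coordinate repeats the cycle [-4, -7, -6] with period 3; step 7 mod 3 = 1, giving -7.
The third coordinate changes by +5 each step, so at step 7 it is -12 + 7·(5) = 23.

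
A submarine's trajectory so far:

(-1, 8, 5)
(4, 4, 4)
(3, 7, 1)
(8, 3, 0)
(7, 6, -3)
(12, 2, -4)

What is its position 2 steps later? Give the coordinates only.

The moves between consecutive positions are (+5, -4, -1), (-1, +3, -3), (+5, -4, -1), (-1, +3, -3), (+5, -4, -1); they repeat the 2-cycle [(+5, -4, -1), (-1, +3, -3)].
step 6: apply (-1, +3, -3) → (11, 5, -7)
step 7: apply (+5, -4, -1) → (16, 1, -8)

(16, 1, -8)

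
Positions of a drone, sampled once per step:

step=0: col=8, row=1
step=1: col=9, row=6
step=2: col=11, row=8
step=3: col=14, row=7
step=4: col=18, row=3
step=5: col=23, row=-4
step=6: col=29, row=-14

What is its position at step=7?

col=36, row=-27

Successive displacements: (+1,+5), (+2,+2), (+3,-1), (+4,-4), (+5,-7), (+6,-10) — each changes by (+1,-3).
step 7: col=29, row=-14 + (+7,-13) → col=36, row=-27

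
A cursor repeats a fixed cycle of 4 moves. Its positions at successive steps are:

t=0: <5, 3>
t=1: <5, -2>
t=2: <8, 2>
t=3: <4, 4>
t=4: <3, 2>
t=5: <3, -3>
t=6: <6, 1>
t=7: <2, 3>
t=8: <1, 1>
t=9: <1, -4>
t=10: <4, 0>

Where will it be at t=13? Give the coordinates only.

<-1, -5>

The moves between consecutive positions are <+0, -5>, <+3, +4>, <-4, +2>, <-1, -2>, <+0, -5>, <+3, +4>, <-4, +2>, <-1, -2>, <+0, -5>, <+3, +4>; they repeat the 4-cycle [<+0, -5>, <+3, +4>, <-4, +2>, <-1, -2>].
step 11: apply <-4, +2> → <0, 2>
step 12: apply <-1, -2> → <-1, 0>
step 13: apply <+0, -5> → <-1, -5>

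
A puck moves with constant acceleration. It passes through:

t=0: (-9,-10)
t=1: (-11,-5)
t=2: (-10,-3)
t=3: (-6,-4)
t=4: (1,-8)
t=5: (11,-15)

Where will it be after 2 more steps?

Taking differences between consecutive positions: (-2,+5), (+1,+2), (+4,-1), (+7,-4), (+10,-7). These grow by (+3,-3) each step.
step 6: (11,-15) + (+13,-10) → (24,-25)
step 7: (24,-25) + (+16,-13) → (40,-38)

(40,-38)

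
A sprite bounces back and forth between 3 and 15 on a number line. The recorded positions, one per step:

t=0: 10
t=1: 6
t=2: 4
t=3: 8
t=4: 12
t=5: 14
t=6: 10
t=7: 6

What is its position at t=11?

14

The value travels 4 per step and bounces off the walls at 3 and 15.
  step 8: 6 → 4
  step 9: 4 → 8
  step 10: 8 → 12
  step 11: 12 → 14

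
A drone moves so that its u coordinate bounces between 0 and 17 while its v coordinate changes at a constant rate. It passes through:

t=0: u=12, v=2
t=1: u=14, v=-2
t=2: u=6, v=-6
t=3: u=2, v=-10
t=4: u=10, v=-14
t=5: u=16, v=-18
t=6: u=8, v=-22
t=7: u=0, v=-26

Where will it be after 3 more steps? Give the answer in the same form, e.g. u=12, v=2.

The u coordinate reflects between 0 and 17, moving 8 per step.
  step 8: 0 → 8
  step 9: 8 → 16
  step 10: 16 → 10
The v coordinate changes by -4 each step: at step 10 it is -38.

u=10, v=-38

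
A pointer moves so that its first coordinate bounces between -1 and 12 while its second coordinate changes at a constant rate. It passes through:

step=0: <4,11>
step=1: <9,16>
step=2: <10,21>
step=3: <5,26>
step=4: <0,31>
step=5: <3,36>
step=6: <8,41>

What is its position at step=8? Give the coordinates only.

<6,51>

The first coordinate travels 5 per step and bounces off the walls at -1 and 12.
  step 7: 8 → 11
  step 8: 11 → 6
The second coordinate changes by +5 each step: at step 8 it is 51.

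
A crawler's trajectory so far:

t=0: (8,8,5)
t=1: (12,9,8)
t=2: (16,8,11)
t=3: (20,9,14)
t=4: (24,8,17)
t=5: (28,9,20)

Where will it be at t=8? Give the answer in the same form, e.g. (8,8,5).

The first coordinate changes by +4 each step, so at step 8 it is 8 + 8·(4) = 40.
The second coordinate repeats the cycle [8, 9] with period 2; step 8 mod 2 = 0, giving 8.
The third coordinate changes by +3 each step, so at step 8 it is 5 + 8·(3) = 29.

(40,8,29)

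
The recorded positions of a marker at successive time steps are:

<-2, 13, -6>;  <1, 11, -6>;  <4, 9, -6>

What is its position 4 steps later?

<16, 1, -6>

Constant displacement of <+3, -2, +0> per step.
step 3: <4, 9, -6> + <+3, -2, +0> → <7, 7, -6>
step 4: <7, 7, -6> + <+3, -2, +0> → <10, 5, -6>
step 5: <10, 5, -6> + <+3, -2, +0> → <13, 3, -6>
step 6: <13, 3, -6> + <+3, -2, +0> → <16, 1, -6>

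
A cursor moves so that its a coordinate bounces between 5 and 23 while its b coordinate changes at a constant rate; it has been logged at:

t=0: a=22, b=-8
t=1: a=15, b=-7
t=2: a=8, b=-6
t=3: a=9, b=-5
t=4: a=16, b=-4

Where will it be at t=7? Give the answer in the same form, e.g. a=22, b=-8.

a=9, b=-1

The a coordinate reflects between 5 and 23, moving 7 per step.
  step 5: 16 → 23
  step 6: 23 → 16
  step 7: 16 → 9
The b coordinate changes by +1 each step: at step 7 it is -1.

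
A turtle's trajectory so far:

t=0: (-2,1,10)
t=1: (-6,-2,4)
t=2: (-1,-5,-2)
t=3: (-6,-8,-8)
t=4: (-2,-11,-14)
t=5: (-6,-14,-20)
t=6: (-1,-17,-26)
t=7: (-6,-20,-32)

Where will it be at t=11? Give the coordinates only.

(-6,-32,-56)

First: cycles through -2, -6, -1, -6 every 4 steps. Step 11 lands at position 3 of the cycle → -6.
Second: linear, -3 per step → -32 at step 11.
Third: linear, -6 per step → -56 at step 11.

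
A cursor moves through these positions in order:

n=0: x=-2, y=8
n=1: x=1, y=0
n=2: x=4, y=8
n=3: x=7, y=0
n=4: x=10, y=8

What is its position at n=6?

x=16, y=8

The x coordinate changes by +3 each step, so at step 6 it is -2 + 6·(3) = 16.
The y coordinate repeats the cycle [8, 0] with period 2; step 6 mod 2 = 0, giving 8.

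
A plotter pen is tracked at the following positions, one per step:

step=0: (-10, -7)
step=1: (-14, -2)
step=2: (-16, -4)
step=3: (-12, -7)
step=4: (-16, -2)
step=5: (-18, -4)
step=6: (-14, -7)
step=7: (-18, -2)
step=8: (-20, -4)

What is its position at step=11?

(-22, -4)

The moves between consecutive positions are (-4, +5), (-2, -2), (+4, -3), (-4, +5), (-2, -2), (+4, -3), (-4, +5), (-2, -2); they repeat the 3-cycle [(-4, +5), (-2, -2), (+4, -3)].
step 9: apply (+4, -3) → (-16, -7)
step 10: apply (-4, +5) → (-20, -2)
step 11: apply (-2, -2) → (-22, -4)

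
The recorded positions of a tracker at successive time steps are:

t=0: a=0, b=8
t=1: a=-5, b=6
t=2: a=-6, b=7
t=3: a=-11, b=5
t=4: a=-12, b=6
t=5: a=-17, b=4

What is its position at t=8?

The moves between consecutive positions are (-5, -2), (-1, +1), (-5, -2), (-1, +1), (-5, -2); they repeat the 2-cycle [(-5, -2), (-1, +1)].
step 6: apply (-1, +1) → a=-18, b=5
step 7: apply (-5, -2) → a=-23, b=3
step 8: apply (-1, +1) → a=-24, b=4

a=-24, b=4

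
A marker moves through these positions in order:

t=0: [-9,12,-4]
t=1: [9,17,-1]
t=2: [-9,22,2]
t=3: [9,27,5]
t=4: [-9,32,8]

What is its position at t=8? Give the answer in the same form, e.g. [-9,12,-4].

The first coordinate repeats the cycle [-9, 9] with period 2; step 8 mod 2 = 0, giving -9.
The second coordinate changes by +5 each step, so at step 8 it is 12 + 8·(5) = 52.
The third coordinate changes by +3 each step, so at step 8 it is -4 + 8·(3) = 20.

[-9,52,20]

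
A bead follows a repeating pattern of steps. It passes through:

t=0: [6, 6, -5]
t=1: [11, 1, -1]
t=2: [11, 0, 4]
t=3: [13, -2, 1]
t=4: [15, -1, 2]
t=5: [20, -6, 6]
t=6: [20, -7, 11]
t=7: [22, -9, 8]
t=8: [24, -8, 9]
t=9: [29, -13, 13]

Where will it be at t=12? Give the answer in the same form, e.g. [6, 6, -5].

[33, -15, 16]

Step-to-step displacements: [+5, -5, +4], [+0, -1, +5], [+2, -2, -3], [+2, +1, +1], [+5, -5, +4], [+0, -1, +5], [+2, -2, -3], [+2, +1, +1], [+5, -5, +4] — a repeating cycle of length 4.
step 10: apply [+0, -1, +5] → [29, -14, 18]
step 11: apply [+2, -2, -3] → [31, -16, 15]
step 12: apply [+2, +1, +1] → [33, -15, 16]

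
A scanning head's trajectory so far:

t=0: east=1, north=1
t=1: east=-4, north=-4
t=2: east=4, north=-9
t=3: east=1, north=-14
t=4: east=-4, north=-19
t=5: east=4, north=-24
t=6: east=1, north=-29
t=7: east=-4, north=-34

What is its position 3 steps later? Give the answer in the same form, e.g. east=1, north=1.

east=-4, north=-49

The east coordinate repeats the cycle [1, -4, 4] with period 3; step 10 mod 3 = 1, giving -4.
The north coordinate changes by -5 each step, so at step 10 it is 1 + 10·(-5) = -49.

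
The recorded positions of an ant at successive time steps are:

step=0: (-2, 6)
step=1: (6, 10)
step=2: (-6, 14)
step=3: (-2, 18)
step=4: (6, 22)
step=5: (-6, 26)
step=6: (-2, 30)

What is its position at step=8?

(-6, 38)

First: cycles through -2, 6, -6 every 3 steps. Step 8 lands at position 2 of the cycle → -6.
Second: linear, +4 per step → 38 at step 8.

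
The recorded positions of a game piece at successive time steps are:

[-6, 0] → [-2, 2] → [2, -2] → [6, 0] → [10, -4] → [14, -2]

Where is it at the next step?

[18, -6]

Step-to-step displacements: [+4, +2], [+4, -4], [+4, +2], [+4, -4], [+4, +2] — a repeating cycle of length 2.
step 6: apply [+4, -4] → [18, -6]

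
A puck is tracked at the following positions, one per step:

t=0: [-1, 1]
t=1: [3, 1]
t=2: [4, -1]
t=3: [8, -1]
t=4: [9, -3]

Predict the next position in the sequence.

Step-to-step displacements: [+4, +0], [+1, -2], [+4, +0], [+1, -2] — a repeating cycle of length 2.
step 5: apply [+4, +0] → [13, -3]

[13, -3]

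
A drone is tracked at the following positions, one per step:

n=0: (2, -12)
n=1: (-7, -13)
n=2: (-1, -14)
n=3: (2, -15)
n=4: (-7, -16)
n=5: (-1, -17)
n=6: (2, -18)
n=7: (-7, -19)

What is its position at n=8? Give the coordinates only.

The first coordinate repeats the cycle [2, -7, -1] with period 3; step 8 mod 3 = 2, giving -1.
The second coordinate changes by -1 each step, so at step 8 it is -12 + 8·(-1) = -20.

(-1, -20)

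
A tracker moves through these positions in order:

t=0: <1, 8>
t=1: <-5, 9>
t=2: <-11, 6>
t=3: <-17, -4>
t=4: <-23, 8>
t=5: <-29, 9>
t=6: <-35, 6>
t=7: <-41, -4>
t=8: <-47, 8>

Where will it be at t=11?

The first coordinate changes by -6 each step, so at step 11 it is 1 + 11·(-6) = -65.
The second coordinate repeats the cycle [8, 9, 6, -4] with period 4; step 11 mod 4 = 3, giving -4.

<-65, -4>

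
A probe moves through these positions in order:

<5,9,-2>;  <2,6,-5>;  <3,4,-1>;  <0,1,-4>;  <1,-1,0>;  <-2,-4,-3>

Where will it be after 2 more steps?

<-4,-9,-2>

The moves between consecutive positions are <-3,-3,-3>, <+1,-2,+4>, <-3,-3,-3>, <+1,-2,+4>, <-3,-3,-3>; they repeat the 2-cycle [<-3,-3,-3>, <+1,-2,+4>].
step 6: apply <+1,-2,+4> → <-1,-6,1>
step 7: apply <-3,-3,-3> → <-4,-9,-2>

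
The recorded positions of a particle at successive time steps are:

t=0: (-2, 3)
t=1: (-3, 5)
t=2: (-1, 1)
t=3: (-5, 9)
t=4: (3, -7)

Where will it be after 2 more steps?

(19, -39)

Consecutive displacements (-1, +2), (+2, -4), (-4, +8), (+8, -16) scale by a factor of -2 each step.
step 5: (3, -7) + (-16, +32) → (-13, 25)
step 6: (-13, 25) + (+32, -64) → (19, -39)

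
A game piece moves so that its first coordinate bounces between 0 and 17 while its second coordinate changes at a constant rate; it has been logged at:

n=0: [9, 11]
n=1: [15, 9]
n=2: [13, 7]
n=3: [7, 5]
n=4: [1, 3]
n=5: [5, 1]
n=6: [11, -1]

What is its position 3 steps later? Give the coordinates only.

The first coordinate travels 6 per step and bounces off the walls at 0 and 17.
  step 7: 11 → 17
  step 8: 17 → 11
  step 9: 11 → 5
The second coordinate changes by -2 each step: at step 9 it is -7.

[5, -7]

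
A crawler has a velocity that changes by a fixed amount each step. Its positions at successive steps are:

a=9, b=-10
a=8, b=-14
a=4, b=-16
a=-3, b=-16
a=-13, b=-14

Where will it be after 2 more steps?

a=-42, b=-4

First differences are (-1,-4), (-4,-2), (-7,+0), (-10,+2); their common second difference is (-3,+2) (constant acceleration).
step 5: a=-13, b=-14 + (-13,+4) → a=-26, b=-10
step 6: a=-26, b=-10 + (-16,+6) → a=-42, b=-4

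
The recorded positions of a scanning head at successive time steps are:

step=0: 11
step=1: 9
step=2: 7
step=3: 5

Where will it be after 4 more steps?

-3

Each step adds -2 to the position.
step 4: 5 − 2 → 3
step 5: 3 − 2 → 1
step 6: 1 − 2 → -1
step 7: -1 − 2 → -3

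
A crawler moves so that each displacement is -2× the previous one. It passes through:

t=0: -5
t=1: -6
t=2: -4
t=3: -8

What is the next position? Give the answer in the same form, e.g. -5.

Step-to-step displacements: -1, +2, -4; each is -2× the previous.
step 4: -8 + 8 → 0

0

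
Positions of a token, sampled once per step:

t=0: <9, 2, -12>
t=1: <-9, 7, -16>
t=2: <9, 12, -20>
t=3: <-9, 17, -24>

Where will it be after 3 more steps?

First: cycles through 9, -9 every 2 steps. Step 6 lands at position 0 of the cycle → 9.
Second: linear, +5 per step → 32 at step 6.
Third: linear, -4 per step → -36 at step 6.

<9, 32, -36>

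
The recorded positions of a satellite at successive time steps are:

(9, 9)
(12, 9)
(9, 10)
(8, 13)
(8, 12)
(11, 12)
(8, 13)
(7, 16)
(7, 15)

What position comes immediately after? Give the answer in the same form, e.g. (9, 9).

(10, 15)

Step-to-step displacements: (+3, +0), (-3, +1), (-1, +3), (+0, -1), (+3, +0), (-3, +1), (-1, +3), (+0, -1) — a repeating cycle of length 4.
step 9: apply (+3, +0) → (10, 15)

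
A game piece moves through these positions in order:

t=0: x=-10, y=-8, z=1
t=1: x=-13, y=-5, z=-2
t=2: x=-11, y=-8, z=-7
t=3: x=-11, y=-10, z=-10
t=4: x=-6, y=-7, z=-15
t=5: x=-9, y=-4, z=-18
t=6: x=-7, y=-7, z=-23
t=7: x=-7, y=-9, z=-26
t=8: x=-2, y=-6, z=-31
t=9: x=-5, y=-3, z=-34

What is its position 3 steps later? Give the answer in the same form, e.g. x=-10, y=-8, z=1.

x=2, y=-5, z=-47

Differencing gives (-3,+3,-3), (+2,-3,-5), (+0,-2,-3), (+5,+3,-5), (-3,+3,-3), (+2,-3,-5), (+0,-2,-3), (+5,+3,-5), (-3,+3,-3). This is the pattern (-3,+3,-3), (+2,-3,-5), (+0,-2,-3), (+5,+3,-5) repeated.
step 10: apply (+2,-3,-5) → x=-3, y=-6, z=-39
step 11: apply (+0,-2,-3) → x=-3, y=-8, z=-42
step 12: apply (+5,+3,-5) → x=2, y=-5, z=-47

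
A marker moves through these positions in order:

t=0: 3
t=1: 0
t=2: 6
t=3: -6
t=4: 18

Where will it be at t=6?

66

Consecutive displacements -3, +6, -12, +24 scale by a factor of -2 each step.
step 5: 18 − 48 → -30
step 6: -30 + 96 → 66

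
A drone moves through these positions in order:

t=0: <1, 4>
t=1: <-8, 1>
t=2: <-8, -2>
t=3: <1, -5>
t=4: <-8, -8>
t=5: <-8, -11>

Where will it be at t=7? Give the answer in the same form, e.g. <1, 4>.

<-8, -17>

The first coordinate repeats the cycle [1, -8, -8] with period 3; step 7 mod 3 = 1, giving -8.
The second coordinate changes by -3 each step, so at step 7 it is 4 + 7·(-3) = -17.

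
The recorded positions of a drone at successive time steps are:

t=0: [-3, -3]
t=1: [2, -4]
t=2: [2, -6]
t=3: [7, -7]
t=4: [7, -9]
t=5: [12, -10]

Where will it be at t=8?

Step-to-step displacements: [+5, -1], [+0, -2], [+5, -1], [+0, -2], [+5, -1] — a repeating cycle of length 2.
step 6: apply [+0, -2] → [12, -12]
step 7: apply [+5, -1] → [17, -13]
step 8: apply [+0, -2] → [17, -15]

[17, -15]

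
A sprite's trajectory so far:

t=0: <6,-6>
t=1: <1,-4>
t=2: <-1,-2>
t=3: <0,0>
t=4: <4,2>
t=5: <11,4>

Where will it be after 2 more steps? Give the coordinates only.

<34,8>

First differences are <-5,+2>, <-2,+2>, <+1,+2>, <+4,+2>, <+7,+2>; their common second difference is <+3,+0> (constant acceleration).
step 6: <11,4> + <+10,+2> → <21,6>
step 7: <21,6> + <+13,+2> → <34,8>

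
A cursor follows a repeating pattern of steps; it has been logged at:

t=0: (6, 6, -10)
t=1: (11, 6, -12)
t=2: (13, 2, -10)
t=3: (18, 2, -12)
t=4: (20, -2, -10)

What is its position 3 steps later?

Step-to-step displacements: (+5, +0, -2), (+2, -4, +2), (+5, +0, -2), (+2, -4, +2) — a repeating cycle of length 2.
step 5: apply (+5, +0, -2) → (25, -2, -12)
step 6: apply (+2, -4, +2) → (27, -6, -10)
step 7: apply (+5, +0, -2) → (32, -6, -12)

(32, -6, -12)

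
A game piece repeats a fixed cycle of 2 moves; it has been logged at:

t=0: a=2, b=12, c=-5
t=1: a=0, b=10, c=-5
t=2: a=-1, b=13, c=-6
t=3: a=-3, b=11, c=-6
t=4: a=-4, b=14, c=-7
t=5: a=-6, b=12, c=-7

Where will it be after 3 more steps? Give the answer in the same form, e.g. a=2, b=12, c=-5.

a=-10, b=16, c=-9

Differencing gives (-2,-2,+0), (-1,+3,-1), (-2,-2,+0), (-1,+3,-1), (-2,-2,+0). This is the pattern (-2,-2,+0), (-1,+3,-1) repeated.
step 6: apply (-1,+3,-1) → a=-7, b=15, c=-8
step 7: apply (-2,-2,+0) → a=-9, b=13, c=-8
step 8: apply (-1,+3,-1) → a=-10, b=16, c=-9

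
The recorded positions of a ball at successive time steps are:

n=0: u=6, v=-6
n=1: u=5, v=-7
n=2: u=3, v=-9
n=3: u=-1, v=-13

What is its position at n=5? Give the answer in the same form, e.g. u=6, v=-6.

u=-25, v=-37

Step-to-step displacements: (-1, -1), (-2, -2), (-4, -4); each is 2× the previous.
step 4: u=-1, v=-13 + (-8, -8) → u=-9, v=-21
step 5: u=-9, v=-21 + (-16, -16) → u=-25, v=-37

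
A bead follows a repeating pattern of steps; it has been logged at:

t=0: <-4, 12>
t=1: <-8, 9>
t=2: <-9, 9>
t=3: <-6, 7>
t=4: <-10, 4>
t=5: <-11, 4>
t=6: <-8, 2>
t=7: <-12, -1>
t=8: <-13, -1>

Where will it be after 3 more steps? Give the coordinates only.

Step-to-step displacements: <-4, -3>, <-1, +0>, <+3, -2>, <-4, -3>, <-1, +0>, <+3, -2>, <-4, -3>, <-1, +0> — a repeating cycle of length 3.
step 9: apply <+3, -2> → <-10, -3>
step 10: apply <-4, -3> → <-14, -6>
step 11: apply <-1, +0> → <-15, -6>

<-15, -6>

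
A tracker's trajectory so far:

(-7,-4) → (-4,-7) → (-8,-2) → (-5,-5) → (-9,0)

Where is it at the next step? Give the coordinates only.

Differencing gives (+3,-3), (-4,+5), (+3,-3), (-4,+5). This is the pattern (+3,-3), (-4,+5) repeated.
step 5: apply (+3,-3) → (-6,-3)

(-6,-3)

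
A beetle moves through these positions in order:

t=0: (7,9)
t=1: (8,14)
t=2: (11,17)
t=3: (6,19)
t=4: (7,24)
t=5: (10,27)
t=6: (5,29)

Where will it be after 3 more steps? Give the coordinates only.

Step-to-step displacements: (+1,+5), (+3,+3), (-5,+2), (+1,+5), (+3,+3), (-5,+2) — a repeating cycle of length 3.
step 7: apply (+1,+5) → (6,34)
step 8: apply (+3,+3) → (9,37)
step 9: apply (-5,+2) → (4,39)

(4,39)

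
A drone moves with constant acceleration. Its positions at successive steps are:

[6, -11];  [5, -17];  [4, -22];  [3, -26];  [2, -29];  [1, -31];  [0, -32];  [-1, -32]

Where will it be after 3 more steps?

[-4, -26]

First differences are [-1, -6], [-1, -5], [-1, -4], [-1, -3], [-1, -2], [-1, -1], [-1, +0]; their common second difference is [+0, +1] (constant acceleration).
step 8: [-1, -32] + [-1, +1] → [-2, -31]
step 9: [-2, -31] + [-1, +2] → [-3, -29]
step 10: [-3, -29] + [-1, +3] → [-4, -26]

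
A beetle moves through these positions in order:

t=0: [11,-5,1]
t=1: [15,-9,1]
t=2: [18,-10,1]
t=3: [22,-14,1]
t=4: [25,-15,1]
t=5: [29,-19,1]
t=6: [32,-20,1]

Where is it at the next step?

[36,-24,1]

Differencing gives [+4,-4,+0], [+3,-1,+0], [+4,-4,+0], [+3,-1,+0], [+4,-4,+0], [+3,-1,+0]. This is the pattern [+4,-4,+0], [+3,-1,+0] repeated.
step 7: apply [+4,-4,+0] → [36,-24,1]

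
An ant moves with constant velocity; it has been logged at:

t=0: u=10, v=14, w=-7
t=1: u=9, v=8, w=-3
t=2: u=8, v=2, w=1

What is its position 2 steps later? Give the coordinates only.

Constant displacement of (-1, -6, +4) per step.
step 3: u=8, v=2, w=1 + (-1, -6, +4) → u=7, v=-4, w=5
step 4: u=7, v=-4, w=5 + (-1, -6, +4) → u=6, v=-10, w=9

u=6, v=-10, w=9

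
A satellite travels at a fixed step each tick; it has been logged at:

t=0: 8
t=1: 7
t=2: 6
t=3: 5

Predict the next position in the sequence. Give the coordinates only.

The position changes by -1 every step.
step 4: 5 − 1 → 4

4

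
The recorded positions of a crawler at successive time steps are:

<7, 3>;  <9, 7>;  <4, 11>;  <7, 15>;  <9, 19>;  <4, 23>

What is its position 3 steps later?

<4, 35>

The first coordinate repeats the cycle [7, 9, 4] with period 3; step 8 mod 3 = 2, giving 4.
The second coordinate changes by +4 each step, so at step 8 it is 3 + 8·(4) = 35.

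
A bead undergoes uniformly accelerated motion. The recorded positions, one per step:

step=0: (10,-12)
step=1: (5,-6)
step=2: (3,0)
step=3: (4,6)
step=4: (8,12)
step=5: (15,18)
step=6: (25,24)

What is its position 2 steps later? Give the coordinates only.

Taking differences between consecutive positions: (-5,+6), (-2,+6), (+1,+6), (+4,+6), (+7,+6), (+10,+6). These grow by (+3,+0) each step.
step 7: (25,24) + (+13,+6) → (38,30)
step 8: (38,30) + (+16,+6) → (54,36)

(54,36)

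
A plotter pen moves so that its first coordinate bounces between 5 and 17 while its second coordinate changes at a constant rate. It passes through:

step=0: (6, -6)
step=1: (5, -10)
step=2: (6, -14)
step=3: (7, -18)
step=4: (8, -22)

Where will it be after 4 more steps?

The first coordinate travels 1 per step and bounces off the walls at 5 and 17.
  step 5: 8 → 9
  step 6: 9 → 10
  step 7: 10 → 11
  step 8: 11 → 12
The second coordinate changes by -4 each step: at step 8 it is -38.

(12, -38)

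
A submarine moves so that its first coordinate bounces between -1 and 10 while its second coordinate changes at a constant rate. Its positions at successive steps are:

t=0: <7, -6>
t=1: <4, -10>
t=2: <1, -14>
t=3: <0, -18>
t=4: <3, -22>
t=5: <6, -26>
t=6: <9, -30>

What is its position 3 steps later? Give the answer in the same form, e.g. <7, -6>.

<2, -42>

The first coordinate reflects between -1 and 10, moving 3 per step.
  step 7: 9 → 8
  step 8: 8 → 5
  step 9: 5 → 2
The second coordinate changes by -4 each step: at step 9 it is -42.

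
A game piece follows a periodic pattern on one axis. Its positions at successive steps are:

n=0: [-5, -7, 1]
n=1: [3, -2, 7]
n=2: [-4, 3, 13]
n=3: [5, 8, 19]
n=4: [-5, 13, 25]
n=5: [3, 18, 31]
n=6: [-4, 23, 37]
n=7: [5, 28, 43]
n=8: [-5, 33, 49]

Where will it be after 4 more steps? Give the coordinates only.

The first coordinate repeats the cycle [-5, 3, -4, 5] with period 4; step 12 mod 4 = 0, giving -5.
The second coordinate changes by +5 each step, so at step 12 it is -7 + 12·(5) = 53.
The third coordinate changes by +6 each step, so at step 12 it is 1 + 12·(6) = 73.

[-5, 53, 73]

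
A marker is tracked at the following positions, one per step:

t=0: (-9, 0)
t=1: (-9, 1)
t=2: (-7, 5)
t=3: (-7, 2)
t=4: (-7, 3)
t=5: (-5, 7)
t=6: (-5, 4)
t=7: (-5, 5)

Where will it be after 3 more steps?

Differencing gives (+0, +1), (+2, +4), (+0, -3), (+0, +1), (+2, +4), (+0, -3), (+0, +1). This is the pattern (+0, +1), (+2, +4), (+0, -3) repeated.
step 8: apply (+2, +4) → (-3, 9)
step 9: apply (+0, -3) → (-3, 6)
step 10: apply (+0, +1) → (-3, 7)

(-3, 7)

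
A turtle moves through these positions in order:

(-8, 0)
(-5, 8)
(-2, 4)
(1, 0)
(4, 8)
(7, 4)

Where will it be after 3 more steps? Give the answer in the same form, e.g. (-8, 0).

(16, 4)

The first coordinate changes by +3 each step, so at step 8 it is -8 + 8·(3) = 16.
The second coordinate repeats the cycle [0, 8, 4] with period 3; step 8 mod 3 = 2, giving 4.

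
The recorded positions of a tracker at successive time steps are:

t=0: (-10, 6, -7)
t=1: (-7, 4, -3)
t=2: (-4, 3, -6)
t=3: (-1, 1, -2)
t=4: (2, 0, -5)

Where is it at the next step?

Differencing gives (+3, -2, +4), (+3, -1, -3), (+3, -2, +4), (+3, -1, -3). This is the pattern (+3, -2, +4), (+3, -1, -3) repeated.
step 5: apply (+3, -2, +4) → (5, -2, -1)

(5, -2, -1)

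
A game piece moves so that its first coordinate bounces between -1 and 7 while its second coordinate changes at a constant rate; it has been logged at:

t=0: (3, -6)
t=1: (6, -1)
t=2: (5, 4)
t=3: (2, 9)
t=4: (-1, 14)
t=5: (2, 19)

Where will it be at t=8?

(3, 34)

The first coordinate travels 3 per step and bounces off the walls at -1 and 7.
  step 6: 2 → 5
  step 7: 5 → 6
  step 8: 6 → 3
The second coordinate changes by +5 each step: at step 8 it is 34.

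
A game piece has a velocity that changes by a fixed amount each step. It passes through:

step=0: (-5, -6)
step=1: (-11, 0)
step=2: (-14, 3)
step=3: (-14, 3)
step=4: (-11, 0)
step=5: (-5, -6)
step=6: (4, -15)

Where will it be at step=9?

(49, -60)

First differences are (-6, +6), (-3, +3), (+0, +0), (+3, -3), (+6, -6), (+9, -9); their common second difference is (+3, -3) (constant acceleration).
step 7: (4, -15) + (+12, -12) → (16, -27)
step 8: (16, -27) + (+15, -15) → (31, -42)
step 9: (31, -42) + (+18, -18) → (49, -60)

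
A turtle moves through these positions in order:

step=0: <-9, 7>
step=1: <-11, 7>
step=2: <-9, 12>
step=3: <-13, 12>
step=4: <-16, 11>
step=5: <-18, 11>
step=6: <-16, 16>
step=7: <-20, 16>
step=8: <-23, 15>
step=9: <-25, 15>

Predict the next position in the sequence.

Step-to-step displacements: <-2, +0>, <+2, +5>, <-4, +0>, <-3, -1>, <-2, +0>, <+2, +5>, <-4, +0>, <-3, -1>, <-2, +0> — a repeating cycle of length 4.
step 10: apply <+2, +5> → <-23, 20>

<-23, 20>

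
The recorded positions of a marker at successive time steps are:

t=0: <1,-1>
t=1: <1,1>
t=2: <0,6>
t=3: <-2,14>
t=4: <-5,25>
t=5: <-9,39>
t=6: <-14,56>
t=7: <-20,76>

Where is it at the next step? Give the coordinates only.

<-27,99>

Taking differences between consecutive positions: <+0,+2>, <-1,+5>, <-2,+8>, <-3,+11>, <-4,+14>, <-5,+17>, <-6,+20>. These grow by <-1,+3> each step.
step 8: <-20,76> + <-7,+23> → <-27,99>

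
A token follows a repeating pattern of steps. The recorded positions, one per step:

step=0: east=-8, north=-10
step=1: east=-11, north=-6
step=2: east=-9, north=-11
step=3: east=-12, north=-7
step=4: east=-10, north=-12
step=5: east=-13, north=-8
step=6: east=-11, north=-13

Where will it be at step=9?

The moves between consecutive positions are (-3,+4), (+2,-5), (-3,+4), (+2,-5), (-3,+4), (+2,-5); they repeat the 2-cycle [(-3,+4), (+2,-5)].
step 7: apply (-3,+4) → east=-14, north=-9
step 8: apply (+2,-5) → east=-12, north=-14
step 9: apply (-3,+4) → east=-15, north=-10

east=-15, north=-10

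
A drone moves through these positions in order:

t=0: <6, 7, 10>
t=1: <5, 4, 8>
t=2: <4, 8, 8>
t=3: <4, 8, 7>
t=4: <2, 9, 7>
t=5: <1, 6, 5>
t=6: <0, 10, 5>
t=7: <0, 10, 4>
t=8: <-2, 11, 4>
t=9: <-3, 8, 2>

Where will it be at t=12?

<-6, 13, 1>

Differencing gives <-1, -3, -2>, <-1, +4, +0>, <+0, +0, -1>, <-2, +1, +0>, <-1, -3, -2>, <-1, +4, +0>, <+0, +0, -1>, <-2, +1, +0>, <-1, -3, -2>. This is the pattern <-1, -3, -2>, <-1, +4, +0>, <+0, +0, -1>, <-2, +1, +0> repeated.
step 10: apply <-1, +4, +0> → <-4, 12, 2>
step 11: apply <+0, +0, -1> → <-4, 12, 1>
step 12: apply <-2, +1, +0> → <-6, 13, 1>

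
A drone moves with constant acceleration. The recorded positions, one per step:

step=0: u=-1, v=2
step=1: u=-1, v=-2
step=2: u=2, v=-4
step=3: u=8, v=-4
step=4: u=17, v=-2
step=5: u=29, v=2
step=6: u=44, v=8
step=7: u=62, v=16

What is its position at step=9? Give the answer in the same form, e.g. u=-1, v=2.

u=107, v=38

First differences are (+0, -4), (+3, -2), (+6, +0), (+9, +2), (+12, +4), (+15, +6), (+18, +8); their common second difference is (+3, +2) (constant acceleration).
step 8: u=62, v=16 + (+21, +10) → u=83, v=26
step 9: u=83, v=26 + (+24, +12) → u=107, v=38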